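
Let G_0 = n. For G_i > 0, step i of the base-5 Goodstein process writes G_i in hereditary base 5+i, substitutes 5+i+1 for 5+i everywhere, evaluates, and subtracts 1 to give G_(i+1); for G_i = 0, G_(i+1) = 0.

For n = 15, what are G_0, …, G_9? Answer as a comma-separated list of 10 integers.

G_0 = 15. HB_5(15) = 3·5. Bump = 18. G_1 = 17.
G_1 = 17. HB_6(17) = 2·6 + 5. Bump = 19. G_2 = 18.
G_2 = 18. HB_7(18) = 2·7 + 4. Bump = 20. G_3 = 19.
G_3 = 19. HB_8(19) = 2·8 + 3. Bump = 21. G_4 = 20.
G_4 = 20. HB_9(20) = 2·9 + 2. Bump = 22. G_5 = 21.
G_5 = 21. HB_10(21) = 2·10 + 1. Bump = 23. G_6 = 22.
G_6 = 22. HB_11(22) = 2·11. Bump = 24. G_7 = 23.
G_7 = 23. HB_12(23) = 12 + 11. Bump = 24. G_8 = 23.
G_8 = 23. HB_13(23) = 13 + 10. Bump = 24. G_9 = 23.

15, 17, 18, 19, 20, 21, 22, 23, 23, 23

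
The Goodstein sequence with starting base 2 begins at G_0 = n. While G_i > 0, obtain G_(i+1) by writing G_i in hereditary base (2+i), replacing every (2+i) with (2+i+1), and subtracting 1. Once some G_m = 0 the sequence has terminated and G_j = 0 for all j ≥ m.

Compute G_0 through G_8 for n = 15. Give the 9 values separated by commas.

15, 111, 1283, 18752, 326593, 6588344, 150994943, 3524450280, 100077777775

(0) 15|_2 = 2^(2 + 1) + 2^2 + 2 + 1 ↦ 3^(3 + 1) + 3^3 + 3 + 1|_3 = 112 ⇒ 111
(1) 111|_3 = 3^(3 + 1) + 3^3 + 3 ↦ 4^(4 + 1) + 4^4 + 4|_4 = 1284 ⇒ 1283
(2) 1283|_4 = 4^(4 + 1) + 4^4 + 3 ↦ 5^(5 + 1) + 5^5 + 3|_5 = 18753 ⇒ 18752
(3) 18752|_5 = 5^(5 + 1) + 5^5 + 2 ↦ 6^(6 + 1) + 6^6 + 2|_6 = 326594 ⇒ 326593
(4) 326593|_6 = 6^(6 + 1) + 6^6 + 1 ↦ 7^(7 + 1) + 7^7 + 1|_7 = 6588345 ⇒ 6588344
(5) 6588344|_7 = 7^(7 + 1) + 7^7 ↦ 8^(8 + 1) + 8^8|_8 = 150994944 ⇒ 150994943
(6) 150994943|_8 = 8^(8 + 1) + 7·8^7 + 7·8^6 + 7·8^5 + 7·8^4 + 7·8^3 + 7·8^2 + 7·8 + 7 ↦ 9^(9 + 1) + 7·9^7 + 7·9^6 + 7·9^5 + 7·9^4 + 7·9^3 + 7·9^2 + 7·9 + 7|_9 = 3524450281 ⇒ 3524450280
(7) 3524450280|_9 = 9^(9 + 1) + 7·9^7 + 7·9^6 + 7·9^5 + 7·9^4 + 7·9^3 + 7·9^2 + 7·9 + 6 ↦ 10^(10 + 1) + 7·10^7 + 7·10^6 + 7·10^5 + 7·10^4 + 7·10^3 + 7·10^2 + 7·10 + 6|_10 = 100077777776 ⇒ 100077777775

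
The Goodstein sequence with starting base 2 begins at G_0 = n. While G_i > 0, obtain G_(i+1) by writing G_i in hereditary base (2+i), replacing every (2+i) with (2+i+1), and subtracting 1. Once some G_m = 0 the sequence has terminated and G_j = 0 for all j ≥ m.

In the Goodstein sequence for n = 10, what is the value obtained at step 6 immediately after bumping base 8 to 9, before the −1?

1937434593

base 2: 10 = 2^(2 + 1) + 2; at 3: 3^(3 + 1) + 3 = 84; next = 83
base 3: 83 = 3^(3 + 1) + 2; at 4: 4^(4 + 1) + 2 = 1026; next = 1025
base 4: 1025 = 4^(4 + 1) + 1; at 5: 5^(5 + 1) + 1 = 15626; next = 15625
base 5: 15625 = 5^(5 + 1); at 6: 6^(6 + 1) = 279936; next = 279935
base 6: 279935 = 5·6^6 + 5·6^5 + 5·6^4 + 5·6^3 + 5·6^2 + 5·6 + 5; at 7: 5·7^7 + 5·7^5 + 5·7^4 + 5·7^3 + 5·7^2 + 5·7 + 5 = 4215755; next = 4215754
base 7: 4215754 = 5·7^7 + 5·7^5 + 5·7^4 + 5·7^3 + 5·7^2 + 5·7 + 4; at 8: 5·8^8 + 5·8^5 + 5·8^4 + 5·8^3 + 5·8^2 + 5·8 + 4 = 84073324; next = 84073323
base 8: 84073323 = 5·8^8 + 5·8^5 + 5·8^4 + 5·8^3 + 5·8^2 + 5·8 + 3; at 9: 5·9^9 + 5·9^5 + 5·9^4 + 5·9^3 + 5·9^2 + 5·9 + 3 = 1937434593; next = 1937434592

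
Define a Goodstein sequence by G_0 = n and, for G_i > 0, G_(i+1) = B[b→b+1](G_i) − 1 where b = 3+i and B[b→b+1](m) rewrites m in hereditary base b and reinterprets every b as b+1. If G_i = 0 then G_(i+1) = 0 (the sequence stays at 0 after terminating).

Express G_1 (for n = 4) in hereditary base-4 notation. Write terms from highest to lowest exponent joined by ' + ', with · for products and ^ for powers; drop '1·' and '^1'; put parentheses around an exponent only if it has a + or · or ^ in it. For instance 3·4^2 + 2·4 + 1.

4

G_0=4  [base 3] 3 + 1  →[3↦4]→  4 + 1 = 5  −1 ⇒ G_1=4
G_1=4  [base 4] 4  →[4↦5]→  5 = 5  −1 ⇒ G_2=4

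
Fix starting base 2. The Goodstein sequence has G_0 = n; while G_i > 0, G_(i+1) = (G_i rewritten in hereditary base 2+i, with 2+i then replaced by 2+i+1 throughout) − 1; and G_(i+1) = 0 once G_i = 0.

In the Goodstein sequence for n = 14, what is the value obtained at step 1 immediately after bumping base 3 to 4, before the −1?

1282

step 0: 14 = 2^(2 + 1) + 2^2 + 2; sub 3 for 2: 3^(3 + 1) + 3^3 + 3; = 111; G_1 = 111−1 = 110
step 1: 110 = 3^(3 + 1) + 3^3 + 2; sub 4 for 3: 4^(4 + 1) + 4^4 + 2; = 1282; G_2 = 1282−1 = 1281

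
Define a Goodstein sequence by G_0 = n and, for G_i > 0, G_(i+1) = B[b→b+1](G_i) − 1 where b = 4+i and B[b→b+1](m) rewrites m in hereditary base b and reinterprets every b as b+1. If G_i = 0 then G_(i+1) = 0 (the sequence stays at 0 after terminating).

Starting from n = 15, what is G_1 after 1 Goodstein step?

step 0: 15 = 3·4 + 3; sub 5 for 4: 3·5 + 3; = 18; G_1 = 18−1 = 17
step 1: 17 = 3·5 + 2; sub 6 for 5: 3·6 + 2; = 20; G_2 = 20−1 = 19

17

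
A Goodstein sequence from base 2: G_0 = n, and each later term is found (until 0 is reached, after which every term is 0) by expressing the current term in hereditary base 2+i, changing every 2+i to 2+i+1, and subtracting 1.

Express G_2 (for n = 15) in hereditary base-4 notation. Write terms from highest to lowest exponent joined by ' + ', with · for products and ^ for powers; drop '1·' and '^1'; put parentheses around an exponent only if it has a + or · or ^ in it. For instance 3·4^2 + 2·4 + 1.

4^(4 + 1) + 4^4 + 3

[0] 15 ≡ 2^(2 + 1) + 2^2 + 2 + 1 (base 2). Lift 3: 112. −1: 111.
[1] 111 ≡ 3^(3 + 1) + 3^3 + 3 (base 3). Lift 4: 1284. −1: 1283.
[2] 1283 ≡ 4^(4 + 1) + 4^4 + 3 (base 4). Lift 5: 18753. −1: 18752.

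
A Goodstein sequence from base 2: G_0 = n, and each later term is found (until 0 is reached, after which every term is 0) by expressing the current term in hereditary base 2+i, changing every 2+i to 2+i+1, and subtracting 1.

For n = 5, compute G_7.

2454

G_0=5  [base 2] 2^2 + 1  →[2↦3]→  3^3 + 1 = 28  −1 ⇒ G_1=27
G_1=27  [base 3] 3^3  →[3↦4]→  4^4 = 256  −1 ⇒ G_2=255
G_2=255  [base 4] 3·4^3 + 3·4^2 + 3·4 + 3  →[4↦5]→  3·5^3 + 3·5^2 + 3·5 + 3 = 468  −1 ⇒ G_3=467
G_3=467  [base 5] 3·5^3 + 3·5^2 + 3·5 + 2  →[5↦6]→  3·6^3 + 3·6^2 + 3·6 + 2 = 776  −1 ⇒ G_4=775
G_4=775  [base 6] 3·6^3 + 3·6^2 + 3·6 + 1  →[6↦7]→  3·7^3 + 3·7^2 + 3·7 + 1 = 1198  −1 ⇒ G_5=1197
G_5=1197  [base 7] 3·7^3 + 3·7^2 + 3·7  →[7↦8]→  3·8^3 + 3·8^2 + 3·8 = 1752  −1 ⇒ G_6=1751
G_6=1751  [base 8] 3·8^3 + 3·8^2 + 2·8 + 7  →[8↦9]→  3·9^3 + 3·9^2 + 2·9 + 7 = 2455  −1 ⇒ G_7=2454
G_7=2454  [base 9] 3·9^3 + 3·9^2 + 2·9 + 6  →[9↦10]→  3·10^3 + 3·10^2 + 2·10 + 6 = 3326  −1 ⇒ G_8=3325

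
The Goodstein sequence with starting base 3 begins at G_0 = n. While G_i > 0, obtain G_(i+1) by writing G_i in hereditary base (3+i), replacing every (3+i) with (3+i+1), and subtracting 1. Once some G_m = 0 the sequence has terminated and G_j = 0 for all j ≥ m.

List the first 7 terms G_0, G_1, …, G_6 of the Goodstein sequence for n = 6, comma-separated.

i=0: 6 = 2·3 (b=3); 3→4: 2·4 = 8; 8−1 = 7
i=1: 7 = 4 + 3 (b=4); 4→5: 5 + 3 = 8; 8−1 = 7
i=2: 7 = 5 + 2 (b=5); 5→6: 6 + 2 = 8; 8−1 = 7
i=3: 7 = 6 + 1 (b=6); 6→7: 7 + 1 = 8; 8−1 = 7
i=4: 7 = 7 (b=7); 7→8: 8 = 8; 8−1 = 7
i=5: 7 = 7 (b=8); 8→9: 7 = 7; 7−1 = 6

6, 7, 7, 7, 7, 7, 6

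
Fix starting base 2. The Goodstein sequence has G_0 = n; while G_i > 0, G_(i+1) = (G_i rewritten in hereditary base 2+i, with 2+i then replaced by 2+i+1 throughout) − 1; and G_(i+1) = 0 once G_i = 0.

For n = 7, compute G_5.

823543

7 —HB2→ 2^2 + 2 + 1 —bump→ 3^3 + 3 + 1 = 31 —(−1)→ 30
30 —HB3→ 3^3 + 3 —bump→ 4^4 + 4 = 260 —(−1)→ 259
259 —HB4→ 4^4 + 3 —bump→ 5^5 + 3 = 3128 —(−1)→ 3127
3127 —HB5→ 5^5 + 2 —bump→ 6^6 + 2 = 46658 —(−1)→ 46657
46657 —HB6→ 6^6 + 1 —bump→ 7^7 + 1 = 823544 —(−1)→ 823543
823543 —HB7→ 7^7 —bump→ 8^8 = 16777216 —(−1)→ 16777215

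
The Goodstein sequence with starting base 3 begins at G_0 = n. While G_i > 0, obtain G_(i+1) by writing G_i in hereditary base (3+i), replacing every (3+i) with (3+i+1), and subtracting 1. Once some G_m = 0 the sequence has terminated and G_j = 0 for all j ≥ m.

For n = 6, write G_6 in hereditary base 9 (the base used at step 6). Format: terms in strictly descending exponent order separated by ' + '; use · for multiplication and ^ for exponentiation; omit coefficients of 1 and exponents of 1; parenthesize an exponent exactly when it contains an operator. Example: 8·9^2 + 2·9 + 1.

base 3: 6 = 2·3; at 4: 2·4 = 8; next = 7
base 4: 7 = 4 + 3; at 5: 5 + 3 = 8; next = 7
base 5: 7 = 5 + 2; at 6: 6 + 2 = 8; next = 7
base 6: 7 = 6 + 1; at 7: 7 + 1 = 8; next = 7
base 7: 7 = 7; at 8: 8 = 8; next = 7
base 8: 7 = 7; at 9: 7 = 7; next = 6

6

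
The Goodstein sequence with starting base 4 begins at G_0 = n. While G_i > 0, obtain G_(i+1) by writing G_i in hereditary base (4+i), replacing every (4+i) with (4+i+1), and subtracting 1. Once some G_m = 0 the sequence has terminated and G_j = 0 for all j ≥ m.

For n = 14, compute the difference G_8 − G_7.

1

[0] 14 ≡ 3·4 + 2 (base 4). Lift 5: 17. −1: 16.
[1] 16 ≡ 3·5 + 1 (base 5). Lift 6: 19. −1: 18.
[2] 18 ≡ 3·6 (base 6). Lift 7: 21. −1: 20.
[3] 20 ≡ 2·7 + 6 (base 7). Lift 8: 22. −1: 21.
[4] 21 ≡ 2·8 + 5 (base 8). Lift 9: 23. −1: 22.
[5] 22 ≡ 2·9 + 4 (base 9). Lift 10: 24. −1: 23.
[6] 23 ≡ 2·10 + 3 (base 10). Lift 11: 25. −1: 24.
[7] 24 ≡ 2·11 + 2 (base 11). Lift 12: 26. −1: 25.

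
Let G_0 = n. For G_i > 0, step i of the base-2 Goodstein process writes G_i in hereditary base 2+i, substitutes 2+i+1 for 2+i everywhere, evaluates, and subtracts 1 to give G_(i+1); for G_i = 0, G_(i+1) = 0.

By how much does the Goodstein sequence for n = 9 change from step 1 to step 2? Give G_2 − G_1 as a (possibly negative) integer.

942

9 —HB2→ 2^(2 + 1) + 1 —bump→ 3^(3 + 1) + 1 = 82 —(−1)→ 81
81 —HB3→ 3^(3 + 1) —bump→ 4^(4 + 1) = 1024 —(−1)→ 1023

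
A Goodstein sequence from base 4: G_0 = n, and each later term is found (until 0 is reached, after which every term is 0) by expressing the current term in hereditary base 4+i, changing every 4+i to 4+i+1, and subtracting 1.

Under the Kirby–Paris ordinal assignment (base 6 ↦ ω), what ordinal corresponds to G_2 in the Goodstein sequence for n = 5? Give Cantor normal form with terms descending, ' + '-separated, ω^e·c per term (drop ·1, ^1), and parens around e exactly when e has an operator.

5

G_0=5  [base 4] 4 + 1  →[4↦5]→  5 + 1 = 6  −1 ⇒ G_1=5
G_1=5  [base 5] 5  →[5↦6]→  6 = 6  −1 ⇒ G_2=5
G_2=5  [base 6] 5  →[6↦7]→  5 = 5  −1 ⇒ G_3=4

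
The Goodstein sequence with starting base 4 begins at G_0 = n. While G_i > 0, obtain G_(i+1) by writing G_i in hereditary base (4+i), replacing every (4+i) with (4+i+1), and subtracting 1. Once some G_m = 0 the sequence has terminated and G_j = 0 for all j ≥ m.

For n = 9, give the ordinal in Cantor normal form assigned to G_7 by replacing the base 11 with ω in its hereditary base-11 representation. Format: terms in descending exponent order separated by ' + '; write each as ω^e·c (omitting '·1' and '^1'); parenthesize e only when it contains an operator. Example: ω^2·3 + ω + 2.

step 0: 9 = 2·4 + 1; sub 5 for 4: 2·5 + 1; = 11; G_1 = 11−1 = 10
step 1: 10 = 2·5; sub 6 for 5: 2·6; = 12; G_2 = 12−1 = 11
step 2: 11 = 6 + 5; sub 7 for 6: 7 + 5; = 12; G_3 = 12−1 = 11
step 3: 11 = 7 + 4; sub 8 for 7: 8 + 4; = 12; G_4 = 12−1 = 11
step 4: 11 = 8 + 3; sub 9 for 8: 9 + 3; = 12; G_5 = 12−1 = 11
step 5: 11 = 9 + 2; sub 10 for 9: 10 + 2; = 12; G_6 = 12−1 = 11
step 6: 11 = 10 + 1; sub 11 for 10: 11 + 1; = 12; G_7 = 12−1 = 11
step 7: 11 = 11; sub 12 for 11: 12; = 12; G_8 = 12−1 = 11

ω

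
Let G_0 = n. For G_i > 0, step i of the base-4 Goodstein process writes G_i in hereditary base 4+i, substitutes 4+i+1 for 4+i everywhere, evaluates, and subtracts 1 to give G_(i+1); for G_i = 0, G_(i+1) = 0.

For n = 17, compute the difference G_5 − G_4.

(0) 17|_4 = 4^2 + 1 ↦ 5^2 + 1|_5 = 26 ⇒ 25
(1) 25|_5 = 5^2 ↦ 6^2|_6 = 36 ⇒ 35
(2) 35|_6 = 5·6 + 5 ↦ 5·7 + 5|_7 = 40 ⇒ 39
(3) 39|_7 = 5·7 + 4 ↦ 5·8 + 4|_8 = 44 ⇒ 43
(4) 43|_8 = 5·8 + 3 ↦ 5·9 + 3|_9 = 48 ⇒ 47

4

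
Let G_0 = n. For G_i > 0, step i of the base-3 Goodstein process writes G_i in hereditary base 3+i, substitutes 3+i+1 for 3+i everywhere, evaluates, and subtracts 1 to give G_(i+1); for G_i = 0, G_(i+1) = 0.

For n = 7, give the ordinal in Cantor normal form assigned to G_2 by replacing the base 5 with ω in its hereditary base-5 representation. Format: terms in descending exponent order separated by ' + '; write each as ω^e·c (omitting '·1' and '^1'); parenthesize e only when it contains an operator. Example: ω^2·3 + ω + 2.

G_0=7  [base 3] 2·3 + 1  →[3↦4]→  2·4 + 1 = 9  −1 ⇒ G_1=8
G_1=8  [base 4] 2·4  →[4↦5]→  2·5 = 10  −1 ⇒ G_2=9
G_2=9  [base 5] 5 + 4  →[5↦6]→  6 + 4 = 10  −1 ⇒ G_3=9

ω + 4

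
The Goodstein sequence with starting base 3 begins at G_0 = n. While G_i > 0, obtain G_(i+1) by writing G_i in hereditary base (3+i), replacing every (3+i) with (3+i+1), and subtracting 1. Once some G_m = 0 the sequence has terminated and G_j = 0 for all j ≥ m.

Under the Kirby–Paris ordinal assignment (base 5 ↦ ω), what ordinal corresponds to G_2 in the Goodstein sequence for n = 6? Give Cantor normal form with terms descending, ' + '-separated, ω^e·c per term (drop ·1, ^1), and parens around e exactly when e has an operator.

ω + 2

G_0=6  [base 3] 2·3  →[3↦4]→  2·4 = 8  −1 ⇒ G_1=7
G_1=7  [base 4] 4 + 3  →[4↦5]→  5 + 3 = 8  −1 ⇒ G_2=7
G_2=7  [base 5] 5 + 2  →[5↦6]→  6 + 2 = 8  −1 ⇒ G_3=7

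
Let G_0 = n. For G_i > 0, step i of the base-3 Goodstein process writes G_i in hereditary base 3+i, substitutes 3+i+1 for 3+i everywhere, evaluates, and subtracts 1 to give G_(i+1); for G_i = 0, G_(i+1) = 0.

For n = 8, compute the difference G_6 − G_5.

[0] 8 ≡ 2·3 + 2 (base 3). Lift 4: 10. −1: 9.
[1] 9 ≡ 2·4 + 1 (base 4). Lift 5: 11. −1: 10.
[2] 10 ≡ 2·5 (base 5). Lift 6: 12. −1: 11.
[3] 11 ≡ 6 + 5 (base 6). Lift 7: 12. −1: 11.
[4] 11 ≡ 7 + 4 (base 7). Lift 8: 12. −1: 11.
[5] 11 ≡ 8 + 3 (base 8). Lift 9: 12. −1: 11.

0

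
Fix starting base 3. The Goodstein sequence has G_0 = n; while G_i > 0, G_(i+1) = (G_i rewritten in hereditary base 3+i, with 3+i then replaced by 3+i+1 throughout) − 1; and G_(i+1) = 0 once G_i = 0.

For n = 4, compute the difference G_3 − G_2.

(0) 4|_3 = 3 + 1 ↦ 4 + 1|_4 = 5 ⇒ 4
(1) 4|_4 = 4 ↦ 5|_5 = 5 ⇒ 4
(2) 4|_5 = 4 ↦ 4|_6 = 4 ⇒ 3

-1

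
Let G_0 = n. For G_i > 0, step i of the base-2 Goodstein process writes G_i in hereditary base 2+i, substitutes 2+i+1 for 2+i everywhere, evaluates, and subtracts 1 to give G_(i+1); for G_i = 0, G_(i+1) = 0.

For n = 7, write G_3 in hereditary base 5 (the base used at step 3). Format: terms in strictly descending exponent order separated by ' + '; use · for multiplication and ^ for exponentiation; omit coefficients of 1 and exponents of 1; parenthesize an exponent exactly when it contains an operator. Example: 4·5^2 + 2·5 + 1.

G_0 = 7. HB_2(7) = 2^2 + 2 + 1. Bump = 31. G_1 = 30.
G_1 = 30. HB_3(30) = 3^3 + 3. Bump = 260. G_2 = 259.
G_2 = 259. HB_4(259) = 4^4 + 3. Bump = 3128. G_3 = 3127.
G_3 = 3127. HB_5(3127) = 5^5 + 2. Bump = 46658. G_4 = 46657.

5^5 + 2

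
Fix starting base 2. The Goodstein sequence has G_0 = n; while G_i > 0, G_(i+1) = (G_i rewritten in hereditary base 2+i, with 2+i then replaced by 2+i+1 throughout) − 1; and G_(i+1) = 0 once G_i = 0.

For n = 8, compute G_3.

6310

8 —HB2→ 2^(2 + 1) —bump→ 3^(3 + 1) = 81 —(−1)→ 80
80 —HB3→ 2·3^3 + 2·3^2 + 2·3 + 2 —bump→ 2·4^4 + 2·4^2 + 2·4 + 2 = 554 —(−1)→ 553
553 —HB4→ 2·4^4 + 2·4^2 + 2·4 + 1 —bump→ 2·5^5 + 2·5^2 + 2·5 + 1 = 6311 —(−1)→ 6310
6310 —HB5→ 2·5^5 + 2·5^2 + 2·5 —bump→ 2·6^6 + 2·6^2 + 2·6 = 93396 —(−1)→ 93395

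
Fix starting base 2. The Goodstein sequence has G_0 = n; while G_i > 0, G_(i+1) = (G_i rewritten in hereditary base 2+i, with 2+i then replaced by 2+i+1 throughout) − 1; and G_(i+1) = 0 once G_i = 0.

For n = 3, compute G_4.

i=0: 3 = 2 + 1 (b=2); 2→3: 3 + 1 = 4; 4−1 = 3
i=1: 3 = 3 (b=3); 3→4: 4 = 4; 4−1 = 3
i=2: 3 = 3 (b=4); 4→5: 3 = 3; 3−1 = 2
i=3: 2 = 2 (b=5); 5→6: 2 = 2; 2−1 = 1
i=4: 1 = 1 (b=6); 6→7: 1 = 1; 1−1 = 0

1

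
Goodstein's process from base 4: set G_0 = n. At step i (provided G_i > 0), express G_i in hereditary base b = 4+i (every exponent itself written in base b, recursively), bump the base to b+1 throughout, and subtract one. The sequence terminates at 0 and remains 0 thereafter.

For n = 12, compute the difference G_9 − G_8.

i=0: 12 = 3·4 (b=4); 4→5: 3·5 = 15; 15−1 = 14
i=1: 14 = 2·5 + 4 (b=5); 5→6: 2·6 + 4 = 16; 16−1 = 15
i=2: 15 = 2·6 + 3 (b=6); 6→7: 2·7 + 3 = 17; 17−1 = 16
i=3: 16 = 2·7 + 2 (b=7); 7→8: 2·8 + 2 = 18; 18−1 = 17
i=4: 17 = 2·8 + 1 (b=8); 8→9: 2·9 + 1 = 19; 19−1 = 18
i=5: 18 = 2·9 (b=9); 9→10: 2·10 = 20; 20−1 = 19
i=6: 19 = 10 + 9 (b=10); 10→11: 11 + 9 = 20; 20−1 = 19
i=7: 19 = 11 + 8 (b=11); 11→12: 12 + 8 = 20; 20−1 = 19
i=8: 19 = 12 + 7 (b=12); 12→13: 13 + 7 = 20; 20−1 = 19

0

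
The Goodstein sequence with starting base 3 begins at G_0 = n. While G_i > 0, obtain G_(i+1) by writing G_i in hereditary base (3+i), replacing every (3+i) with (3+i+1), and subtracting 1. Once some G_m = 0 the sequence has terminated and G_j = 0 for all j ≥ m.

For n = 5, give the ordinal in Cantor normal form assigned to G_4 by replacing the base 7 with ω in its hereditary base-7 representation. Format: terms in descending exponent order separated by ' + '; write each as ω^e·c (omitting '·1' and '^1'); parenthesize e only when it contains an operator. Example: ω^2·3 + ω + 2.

G_0 = 5. HB_3(5) = 3 + 2. Bump = 6. G_1 = 5.
G_1 = 5. HB_4(5) = 4 + 1. Bump = 6. G_2 = 5.
G_2 = 5. HB_5(5) = 5. Bump = 6. G_3 = 5.
G_3 = 5. HB_6(5) = 5. Bump = 5. G_4 = 4.
G_4 = 4. HB_7(4) = 4. Bump = 4. G_5 = 3.

4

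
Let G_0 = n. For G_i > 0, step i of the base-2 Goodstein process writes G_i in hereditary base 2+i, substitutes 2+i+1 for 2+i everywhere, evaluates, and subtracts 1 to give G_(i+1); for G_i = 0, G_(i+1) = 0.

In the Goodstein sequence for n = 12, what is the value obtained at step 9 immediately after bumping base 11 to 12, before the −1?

106993205379372

G_0=12  [base 2] 2^(2 + 1) + 2^2  →[2↦3]→  3^(3 + 1) + 3^3 = 108  −1 ⇒ G_1=107
G_1=107  [base 3] 3^(3 + 1) + 2·3^2 + 2·3 + 2  →[3↦4]→  4^(4 + 1) + 2·4^2 + 2·4 + 2 = 1066  −1 ⇒ G_2=1065
G_2=1065  [base 4] 4^(4 + 1) + 2·4^2 + 2·4 + 1  →[4↦5]→  5^(5 + 1) + 2·5^2 + 2·5 + 1 = 15686  −1 ⇒ G_3=15685
G_3=15685  [base 5] 5^(5 + 1) + 2·5^2 + 2·5  →[5↦6]→  6^(6 + 1) + 2·6^2 + 2·6 = 280020  −1 ⇒ G_4=280019
G_4=280019  [base 6] 6^(6 + 1) + 2·6^2 + 6 + 5  →[6↦7]→  7^(7 + 1) + 2·7^2 + 7 + 5 = 5764911  −1 ⇒ G_5=5764910
G_5=5764910  [base 7] 7^(7 + 1) + 2·7^2 + 7 + 4  →[7↦8]→  8^(8 + 1) + 2·8^2 + 8 + 4 = 134217868  −1 ⇒ G_6=134217867
G_6=134217867  [base 8] 8^(8 + 1) + 2·8^2 + 8 + 3  →[8↦9]→  9^(9 + 1) + 2·9^2 + 9 + 3 = 3486784575  −1 ⇒ G_7=3486784574
G_7=3486784574  [base 9] 9^(9 + 1) + 2·9^2 + 9 + 2  →[9↦10]→  10^(10 + 1) + 2·10^2 + 10 + 2 = 100000000212  −1 ⇒ G_8=100000000211
G_8=100000000211  [base 10] 10^(10 + 1) + 2·10^2 + 10 + 1  →[10↦11]→  11^(11 + 1) + 2·11^2 + 11 + 1 = 3138428376975  −1 ⇒ G_9=3138428376974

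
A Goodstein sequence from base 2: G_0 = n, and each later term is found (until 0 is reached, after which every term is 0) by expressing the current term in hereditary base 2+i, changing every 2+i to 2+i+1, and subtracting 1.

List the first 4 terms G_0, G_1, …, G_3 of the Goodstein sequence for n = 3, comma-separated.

3, 3, 3, 2

i=0: 3 = 2 + 1 (b=2); 2→3: 3 + 1 = 4; 4−1 = 3
i=1: 3 = 3 (b=3); 3→4: 4 = 4; 4−1 = 3
i=2: 3 = 3 (b=4); 4→5: 3 = 3; 3−1 = 2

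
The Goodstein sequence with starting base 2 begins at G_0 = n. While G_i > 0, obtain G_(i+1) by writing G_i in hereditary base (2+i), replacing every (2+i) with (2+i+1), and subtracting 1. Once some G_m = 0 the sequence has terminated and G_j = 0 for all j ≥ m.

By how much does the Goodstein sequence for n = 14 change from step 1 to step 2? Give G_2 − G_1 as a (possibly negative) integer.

1171

[0] 14 ≡ 2^(2 + 1) + 2^2 + 2 (base 2). Lift 3: 111. −1: 110.
[1] 110 ≡ 3^(3 + 1) + 3^3 + 2 (base 3). Lift 4: 1282. −1: 1281.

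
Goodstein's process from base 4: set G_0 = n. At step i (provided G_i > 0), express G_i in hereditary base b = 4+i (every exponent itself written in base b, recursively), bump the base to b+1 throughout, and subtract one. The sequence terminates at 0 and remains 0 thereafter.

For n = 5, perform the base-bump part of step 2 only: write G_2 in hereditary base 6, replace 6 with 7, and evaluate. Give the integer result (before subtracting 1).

[0] 5 ≡ 4 + 1 (base 4). Lift 5: 6. −1: 5.
[1] 5 ≡ 5 (base 5). Lift 6: 6. −1: 5.
[2] 5 ≡ 5 (base 6). Lift 7: 5. −1: 4.

5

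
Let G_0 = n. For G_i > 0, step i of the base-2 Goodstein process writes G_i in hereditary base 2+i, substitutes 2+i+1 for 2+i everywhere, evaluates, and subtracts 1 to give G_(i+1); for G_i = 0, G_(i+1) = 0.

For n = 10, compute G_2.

1025

10 —HB2→ 2^(2 + 1) + 2 —bump→ 3^(3 + 1) + 3 = 84 —(−1)→ 83
83 —HB3→ 3^(3 + 1) + 2 —bump→ 4^(4 + 1) + 2 = 1026 —(−1)→ 1025
1025 —HB4→ 4^(4 + 1) + 1 —bump→ 5^(5 + 1) + 1 = 15626 —(−1)→ 15625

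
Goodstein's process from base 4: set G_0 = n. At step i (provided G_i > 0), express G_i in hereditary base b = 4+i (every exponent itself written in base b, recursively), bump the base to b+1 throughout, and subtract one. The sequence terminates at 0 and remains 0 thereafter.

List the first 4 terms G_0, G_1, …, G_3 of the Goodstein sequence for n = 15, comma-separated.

[0] 15 ≡ 3·4 + 3 (base 4). Lift 5: 18. −1: 17.
[1] 17 ≡ 3·5 + 2 (base 5). Lift 6: 20. −1: 19.
[2] 19 ≡ 3·6 + 1 (base 6). Lift 7: 22. −1: 21.

15, 17, 19, 21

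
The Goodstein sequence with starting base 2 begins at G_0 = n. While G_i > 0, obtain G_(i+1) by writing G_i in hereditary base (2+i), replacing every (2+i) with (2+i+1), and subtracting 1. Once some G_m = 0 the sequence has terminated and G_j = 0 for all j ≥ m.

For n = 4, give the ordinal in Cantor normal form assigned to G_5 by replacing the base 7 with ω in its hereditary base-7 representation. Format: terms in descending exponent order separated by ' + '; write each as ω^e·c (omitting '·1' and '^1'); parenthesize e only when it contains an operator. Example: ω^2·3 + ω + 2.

step 0: 4 = 2^2; sub 3 for 2: 3^3; = 27; G_1 = 27−1 = 26
step 1: 26 = 2·3^2 + 2·3 + 2; sub 4 for 3: 2·4^2 + 2·4 + 2; = 42; G_2 = 42−1 = 41
step 2: 41 = 2·4^2 + 2·4 + 1; sub 5 for 4: 2·5^2 + 2·5 + 1; = 61; G_3 = 61−1 = 60
step 3: 60 = 2·5^2 + 2·5; sub 6 for 5: 2·6^2 + 2·6; = 84; G_4 = 84−1 = 83
step 4: 83 = 2·6^2 + 6 + 5; sub 7 for 6: 2·7^2 + 7 + 5; = 110; G_5 = 110−1 = 109

ω^2·2 + ω + 4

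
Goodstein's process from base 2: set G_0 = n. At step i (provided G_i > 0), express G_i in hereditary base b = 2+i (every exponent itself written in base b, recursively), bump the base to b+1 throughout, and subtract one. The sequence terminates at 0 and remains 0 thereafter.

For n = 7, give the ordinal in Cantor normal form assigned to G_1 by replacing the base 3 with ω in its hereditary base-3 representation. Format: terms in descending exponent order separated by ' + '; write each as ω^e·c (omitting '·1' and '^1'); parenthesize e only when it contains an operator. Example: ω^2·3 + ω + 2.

base 2: 7 = 2^2 + 2 + 1; at 3: 3^3 + 3 + 1 = 31; next = 30
base 3: 30 = 3^3 + 3; at 4: 4^4 + 4 = 260; next = 259

ω^ω + ω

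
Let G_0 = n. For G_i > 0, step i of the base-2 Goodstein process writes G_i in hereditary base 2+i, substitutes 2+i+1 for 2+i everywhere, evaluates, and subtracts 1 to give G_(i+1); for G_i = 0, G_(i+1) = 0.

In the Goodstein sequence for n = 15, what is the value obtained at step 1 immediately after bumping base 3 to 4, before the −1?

1284

(0) 15|_2 = 2^(2 + 1) + 2^2 + 2 + 1 ↦ 3^(3 + 1) + 3^3 + 3 + 1|_3 = 112 ⇒ 111
(1) 111|_3 = 3^(3 + 1) + 3^3 + 3 ↦ 4^(4 + 1) + 4^4 + 4|_4 = 1284 ⇒ 1283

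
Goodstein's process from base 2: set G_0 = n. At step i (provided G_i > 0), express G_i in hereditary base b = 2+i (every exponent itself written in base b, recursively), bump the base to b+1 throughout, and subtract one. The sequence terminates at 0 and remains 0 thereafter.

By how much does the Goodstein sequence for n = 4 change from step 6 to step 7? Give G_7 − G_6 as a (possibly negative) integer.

34

[0] 4 ≡ 2^2 (base 2). Lift 3: 27. −1: 26.
[1] 26 ≡ 2·3^2 + 2·3 + 2 (base 3). Lift 4: 42. −1: 41.
[2] 41 ≡ 2·4^2 + 2·4 + 1 (base 4). Lift 5: 61. −1: 60.
[3] 60 ≡ 2·5^2 + 2·5 (base 5). Lift 6: 84. −1: 83.
[4] 83 ≡ 2·6^2 + 6 + 5 (base 6). Lift 7: 110. −1: 109.
[5] 109 ≡ 2·7^2 + 7 + 4 (base 7). Lift 8: 140. −1: 139.
[6] 139 ≡ 2·8^2 + 8 + 3 (base 8). Lift 9: 174. −1: 173.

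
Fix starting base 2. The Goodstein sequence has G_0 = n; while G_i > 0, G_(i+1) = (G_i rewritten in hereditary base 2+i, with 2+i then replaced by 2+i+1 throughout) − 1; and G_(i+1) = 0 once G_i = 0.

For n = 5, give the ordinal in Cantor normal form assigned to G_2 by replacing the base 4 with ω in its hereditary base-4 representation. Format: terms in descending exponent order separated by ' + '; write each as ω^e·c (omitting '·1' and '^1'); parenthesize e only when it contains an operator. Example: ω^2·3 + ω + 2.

G_0 = 5. HB_2(5) = 2^2 + 1. Bump = 28. G_1 = 27.
G_1 = 27. HB_3(27) = 3^3. Bump = 256. G_2 = 255.

ω^3·3 + ω^2·3 + ω·3 + 3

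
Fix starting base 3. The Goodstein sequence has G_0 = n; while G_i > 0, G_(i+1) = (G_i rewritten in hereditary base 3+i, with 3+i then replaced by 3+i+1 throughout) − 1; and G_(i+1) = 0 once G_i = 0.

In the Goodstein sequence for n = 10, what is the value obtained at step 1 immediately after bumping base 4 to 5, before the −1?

[0] 10 ≡ 3^2 + 1 (base 3). Lift 4: 17. −1: 16.
[1] 16 ≡ 4^2 (base 4). Lift 5: 25. −1: 24.

25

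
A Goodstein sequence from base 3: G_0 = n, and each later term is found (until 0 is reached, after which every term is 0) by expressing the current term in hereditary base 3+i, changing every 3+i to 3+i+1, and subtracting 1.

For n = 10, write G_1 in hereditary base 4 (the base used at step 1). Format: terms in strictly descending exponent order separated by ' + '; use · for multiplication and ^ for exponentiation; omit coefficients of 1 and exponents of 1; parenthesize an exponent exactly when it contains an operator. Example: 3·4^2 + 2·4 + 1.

(0) 10|_3 = 3^2 + 1 ↦ 4^2 + 1|_4 = 17 ⇒ 16
(1) 16|_4 = 4^2 ↦ 5^2|_5 = 25 ⇒ 24

4^2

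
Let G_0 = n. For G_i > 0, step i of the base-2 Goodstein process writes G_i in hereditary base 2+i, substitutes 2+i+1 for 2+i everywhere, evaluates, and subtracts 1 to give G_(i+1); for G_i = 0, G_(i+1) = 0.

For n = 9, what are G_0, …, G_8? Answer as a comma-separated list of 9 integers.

9, 81, 1023, 9842, 140743, 2471826, 50333399, 1162263921, 30000003325

9 —HB2→ 2^(2 + 1) + 1 —bump→ 3^(3 + 1) + 1 = 82 —(−1)→ 81
81 —HB3→ 3^(3 + 1) —bump→ 4^(4 + 1) = 1024 —(−1)→ 1023
1023 —HB4→ 3·4^4 + 3·4^3 + 3·4^2 + 3·4 + 3 —bump→ 3·5^5 + 3·5^3 + 3·5^2 + 3·5 + 3 = 9843 —(−1)→ 9842
9842 —HB5→ 3·5^5 + 3·5^3 + 3·5^2 + 3·5 + 2 —bump→ 3·6^6 + 3·6^3 + 3·6^2 + 3·6 + 2 = 140744 —(−1)→ 140743
140743 —HB6→ 3·6^6 + 3·6^3 + 3·6^2 + 3·6 + 1 —bump→ 3·7^7 + 3·7^3 + 3·7^2 + 3·7 + 1 = 2471827 —(−1)→ 2471826
2471826 —HB7→ 3·7^7 + 3·7^3 + 3·7^2 + 3·7 —bump→ 3·8^8 + 3·8^3 + 3·8^2 + 3·8 = 50333400 —(−1)→ 50333399
50333399 —HB8→ 3·8^8 + 3·8^3 + 3·8^2 + 2·8 + 7 —bump→ 3·9^9 + 3·9^3 + 3·9^2 + 2·9 + 7 = 1162263922 —(−1)→ 1162263921
1162263921 —HB9→ 3·9^9 + 3·9^3 + 3·9^2 + 2·9 + 6 —bump→ 3·10^10 + 3·10^3 + 3·10^2 + 2·10 + 6 = 30000003326 —(−1)→ 30000003325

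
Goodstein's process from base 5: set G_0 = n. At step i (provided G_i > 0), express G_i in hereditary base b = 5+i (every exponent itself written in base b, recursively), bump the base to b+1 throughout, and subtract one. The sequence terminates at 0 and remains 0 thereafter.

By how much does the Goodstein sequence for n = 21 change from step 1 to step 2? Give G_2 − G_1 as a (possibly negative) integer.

3

G_0 = 21. HB_5(21) = 4·5 + 1. Bump = 25. G_1 = 24.
G_1 = 24. HB_6(24) = 4·6. Bump = 28. G_2 = 27.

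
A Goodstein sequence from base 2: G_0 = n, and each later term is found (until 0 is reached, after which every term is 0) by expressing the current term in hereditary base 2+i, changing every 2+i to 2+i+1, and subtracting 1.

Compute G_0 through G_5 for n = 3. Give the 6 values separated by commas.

3 —HB2→ 2 + 1 —bump→ 3 + 1 = 4 —(−1)→ 3
3 —HB3→ 3 —bump→ 4 = 4 —(−1)→ 3
3 —HB4→ 3 —bump→ 3 = 3 —(−1)→ 2
2 —HB5→ 2 —bump→ 2 = 2 —(−1)→ 1
1 —HB6→ 1 —bump→ 1 = 1 —(−1)→ 0

3, 3, 3, 2, 1, 0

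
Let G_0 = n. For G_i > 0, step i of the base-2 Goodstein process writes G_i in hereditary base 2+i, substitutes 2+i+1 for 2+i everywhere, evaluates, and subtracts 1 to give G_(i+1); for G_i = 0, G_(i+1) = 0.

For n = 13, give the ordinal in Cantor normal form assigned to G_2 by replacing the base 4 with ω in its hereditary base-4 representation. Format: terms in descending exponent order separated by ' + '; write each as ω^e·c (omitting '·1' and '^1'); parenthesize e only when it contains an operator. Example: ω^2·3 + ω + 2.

(0) 13|_2 = 2^(2 + 1) + 2^2 + 1 ↦ 3^(3 + 1) + 3^3 + 1|_3 = 109 ⇒ 108
(1) 108|_3 = 3^(3 + 1) + 3^3 ↦ 4^(4 + 1) + 4^4|_4 = 1280 ⇒ 1279
(2) 1279|_4 = 4^(4 + 1) + 3·4^3 + 3·4^2 + 3·4 + 3 ↦ 5^(5 + 1) + 3·5^3 + 3·5^2 + 3·5 + 3|_5 = 16093 ⇒ 16092

ω^(ω + 1) + ω^3·3 + ω^2·3 + ω·3 + 3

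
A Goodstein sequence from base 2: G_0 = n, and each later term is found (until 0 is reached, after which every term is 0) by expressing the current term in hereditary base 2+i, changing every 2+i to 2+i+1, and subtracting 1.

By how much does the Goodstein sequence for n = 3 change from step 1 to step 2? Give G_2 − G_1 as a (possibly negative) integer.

(0) 3|_2 = 2 + 1 ↦ 3 + 1|_3 = 4 ⇒ 3
(1) 3|_3 = 3 ↦ 4|_4 = 4 ⇒ 3

0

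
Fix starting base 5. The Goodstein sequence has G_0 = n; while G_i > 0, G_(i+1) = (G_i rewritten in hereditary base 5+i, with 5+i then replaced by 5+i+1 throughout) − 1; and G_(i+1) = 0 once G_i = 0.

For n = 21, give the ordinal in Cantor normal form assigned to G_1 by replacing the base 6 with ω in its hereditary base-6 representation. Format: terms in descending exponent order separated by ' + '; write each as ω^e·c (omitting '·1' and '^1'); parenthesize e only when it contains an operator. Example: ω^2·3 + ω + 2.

base 5: 21 = 4·5 + 1; at 6: 4·6 + 1 = 25; next = 24
base 6: 24 = 4·6; at 7: 4·7 = 28; next = 27

ω·4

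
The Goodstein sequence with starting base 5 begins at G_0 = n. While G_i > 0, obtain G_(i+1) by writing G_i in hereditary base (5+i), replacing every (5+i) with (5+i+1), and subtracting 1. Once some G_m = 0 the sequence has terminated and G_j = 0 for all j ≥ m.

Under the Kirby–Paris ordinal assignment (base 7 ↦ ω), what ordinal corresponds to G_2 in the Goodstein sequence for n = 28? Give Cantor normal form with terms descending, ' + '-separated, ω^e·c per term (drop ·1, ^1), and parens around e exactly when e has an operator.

base 5: 28 = 5^2 + 3; at 6: 6^2 + 3 = 39; next = 38
base 6: 38 = 6^2 + 2; at 7: 7^2 + 2 = 51; next = 50
base 7: 50 = 7^2 + 1; at 8: 8^2 + 1 = 65; next = 64

ω^2 + 1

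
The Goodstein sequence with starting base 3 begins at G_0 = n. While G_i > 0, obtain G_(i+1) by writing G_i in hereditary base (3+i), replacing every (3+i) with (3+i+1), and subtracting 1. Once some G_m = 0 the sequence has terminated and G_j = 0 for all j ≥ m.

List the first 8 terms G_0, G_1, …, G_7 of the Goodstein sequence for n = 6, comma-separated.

6, 7, 7, 7, 7, 7, 6, 5

G_0=6  [base 3] 2·3  →[3↦4]→  2·4 = 8  −1 ⇒ G_1=7
G_1=7  [base 4] 4 + 3  →[4↦5]→  5 + 3 = 8  −1 ⇒ G_2=7
G_2=7  [base 5] 5 + 2  →[5↦6]→  6 + 2 = 8  −1 ⇒ G_3=7
G_3=7  [base 6] 6 + 1  →[6↦7]→  7 + 1 = 8  −1 ⇒ G_4=7
G_4=7  [base 7] 7  →[7↦8]→  8 = 8  −1 ⇒ G_5=7
G_5=7  [base 8] 7  →[8↦9]→  7 = 7  −1 ⇒ G_6=6
G_6=6  [base 9] 6  →[9↦10]→  6 = 6  −1 ⇒ G_7=5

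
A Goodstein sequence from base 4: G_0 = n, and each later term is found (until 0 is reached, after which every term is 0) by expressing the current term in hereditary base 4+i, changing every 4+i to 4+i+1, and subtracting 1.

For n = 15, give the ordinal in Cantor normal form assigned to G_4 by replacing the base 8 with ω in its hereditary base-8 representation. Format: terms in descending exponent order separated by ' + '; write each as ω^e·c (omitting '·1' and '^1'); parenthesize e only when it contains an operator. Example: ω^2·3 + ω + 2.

G_0 = 15. HB_4(15) = 3·4 + 3. Bump = 18. G_1 = 17.
G_1 = 17. HB_5(17) = 3·5 + 2. Bump = 20. G_2 = 19.
G_2 = 19. HB_6(19) = 3·6 + 1. Bump = 22. G_3 = 21.
G_3 = 21. HB_7(21) = 3·7. Bump = 24. G_4 = 23.
G_4 = 23. HB_8(23) = 2·8 + 7. Bump = 25. G_5 = 24.

ω·2 + 7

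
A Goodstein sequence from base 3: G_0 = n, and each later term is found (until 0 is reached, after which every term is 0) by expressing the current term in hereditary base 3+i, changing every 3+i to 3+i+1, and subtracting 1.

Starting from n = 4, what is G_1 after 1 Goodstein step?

4

base 3: 4 = 3 + 1; at 4: 4 + 1 = 5; next = 4
base 4: 4 = 4; at 5: 5 = 5; next = 4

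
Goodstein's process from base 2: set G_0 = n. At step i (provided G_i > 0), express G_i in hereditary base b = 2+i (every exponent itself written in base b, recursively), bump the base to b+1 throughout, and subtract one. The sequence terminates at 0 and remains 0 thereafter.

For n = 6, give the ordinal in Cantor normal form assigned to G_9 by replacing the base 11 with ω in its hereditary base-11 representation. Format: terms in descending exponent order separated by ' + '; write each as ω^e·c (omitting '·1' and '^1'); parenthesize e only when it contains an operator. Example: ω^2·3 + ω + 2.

ω^5·5 + ω^4·5 + ω^3·5 + ω^2·5 + ω·5

(0) 6|_2 = 2^2 + 2 ↦ 3^3 + 3|_3 = 30 ⇒ 29
(1) 29|_3 = 3^3 + 2 ↦ 4^4 + 2|_4 = 258 ⇒ 257
(2) 257|_4 = 4^4 + 1 ↦ 5^5 + 1|_5 = 3126 ⇒ 3125
(3) 3125|_5 = 5^5 ↦ 6^6|_6 = 46656 ⇒ 46655
(4) 46655|_6 = 5·6^5 + 5·6^4 + 5·6^3 + 5·6^2 + 5·6 + 5 ↦ 5·7^5 + 5·7^4 + 5·7^3 + 5·7^2 + 5·7 + 5|_7 = 98040 ⇒ 98039
(5) 98039|_7 = 5·7^5 + 5·7^4 + 5·7^3 + 5·7^2 + 5·7 + 4 ↦ 5·8^5 + 5·8^4 + 5·8^3 + 5·8^2 + 5·8 + 4|_8 = 187244 ⇒ 187243
(6) 187243|_8 = 5·8^5 + 5·8^4 + 5·8^3 + 5·8^2 + 5·8 + 3 ↦ 5·9^5 + 5·9^4 + 5·9^3 + 5·9^2 + 5·9 + 3|_9 = 332148 ⇒ 332147
(7) 332147|_9 = 5·9^5 + 5·9^4 + 5·9^3 + 5·9^2 + 5·9 + 2 ↦ 5·10^5 + 5·10^4 + 5·10^3 + 5·10^2 + 5·10 + 2|_10 = 555552 ⇒ 555551
(8) 555551|_10 = 5·10^5 + 5·10^4 + 5·10^3 + 5·10^2 + 5·10 + 1 ↦ 5·11^5 + 5·11^4 + 5·11^3 + 5·11^2 + 5·11 + 1|_11 = 885776 ⇒ 885775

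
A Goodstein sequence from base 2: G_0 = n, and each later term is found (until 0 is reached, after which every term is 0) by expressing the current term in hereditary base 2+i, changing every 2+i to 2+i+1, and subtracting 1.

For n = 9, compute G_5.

2471826

G_0=9  [base 2] 2^(2 + 1) + 1  →[2↦3]→  3^(3 + 1) + 1 = 82  −1 ⇒ G_1=81
G_1=81  [base 3] 3^(3 + 1)  →[3↦4]→  4^(4 + 1) = 1024  −1 ⇒ G_2=1023
G_2=1023  [base 4] 3·4^4 + 3·4^3 + 3·4^2 + 3·4 + 3  →[4↦5]→  3·5^5 + 3·5^3 + 3·5^2 + 3·5 + 3 = 9843  −1 ⇒ G_3=9842
G_3=9842  [base 5] 3·5^5 + 3·5^3 + 3·5^2 + 3·5 + 2  →[5↦6]→  3·6^6 + 3·6^3 + 3·6^2 + 3·6 + 2 = 140744  −1 ⇒ G_4=140743
G_4=140743  [base 6] 3·6^6 + 3·6^3 + 3·6^2 + 3·6 + 1  →[6↦7]→  3·7^7 + 3·7^3 + 3·7^2 + 3·7 + 1 = 2471827  −1 ⇒ G_5=2471826
G_5=2471826  [base 7] 3·7^7 + 3·7^3 + 3·7^2 + 3·7  →[7↦8]→  3·8^8 + 3·8^3 + 3·8^2 + 3·8 = 50333400  −1 ⇒ G_6=50333399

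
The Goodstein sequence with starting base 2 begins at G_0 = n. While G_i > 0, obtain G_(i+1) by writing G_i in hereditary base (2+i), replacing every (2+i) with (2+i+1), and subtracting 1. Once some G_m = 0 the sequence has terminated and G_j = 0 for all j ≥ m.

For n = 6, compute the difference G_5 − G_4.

51384

6 —HB2→ 2^2 + 2 —bump→ 3^3 + 3 = 30 —(−1)→ 29
29 —HB3→ 3^3 + 2 —bump→ 4^4 + 2 = 258 —(−1)→ 257
257 —HB4→ 4^4 + 1 —bump→ 5^5 + 1 = 3126 —(−1)→ 3125
3125 —HB5→ 5^5 —bump→ 6^6 = 46656 —(−1)→ 46655
46655 —HB6→ 5·6^5 + 5·6^4 + 5·6^3 + 5·6^2 + 5·6 + 5 —bump→ 5·7^5 + 5·7^4 + 5·7^3 + 5·7^2 + 5·7 + 5 = 98040 —(−1)→ 98039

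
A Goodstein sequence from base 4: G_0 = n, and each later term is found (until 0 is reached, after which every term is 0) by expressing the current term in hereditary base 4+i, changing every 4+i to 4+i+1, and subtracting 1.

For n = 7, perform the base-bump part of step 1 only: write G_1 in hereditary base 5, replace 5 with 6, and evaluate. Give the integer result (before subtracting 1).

(0) 7|_4 = 4 + 3 ↦ 5 + 3|_5 = 8 ⇒ 7
(1) 7|_5 = 5 + 2 ↦ 6 + 2|_6 = 8 ⇒ 7

8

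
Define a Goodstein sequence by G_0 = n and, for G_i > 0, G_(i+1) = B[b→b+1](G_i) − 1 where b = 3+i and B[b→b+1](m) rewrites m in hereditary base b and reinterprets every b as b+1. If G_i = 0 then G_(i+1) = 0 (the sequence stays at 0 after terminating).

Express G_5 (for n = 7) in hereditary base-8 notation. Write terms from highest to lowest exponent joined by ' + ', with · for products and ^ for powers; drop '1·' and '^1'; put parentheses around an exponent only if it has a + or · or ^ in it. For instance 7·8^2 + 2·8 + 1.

[0] 7 ≡ 2·3 + 1 (base 3). Lift 4: 9. −1: 8.
[1] 8 ≡ 2·4 (base 4). Lift 5: 10. −1: 9.
[2] 9 ≡ 5 + 4 (base 5). Lift 6: 10. −1: 9.
[3] 9 ≡ 6 + 3 (base 6). Lift 7: 10. −1: 9.
[4] 9 ≡ 7 + 2 (base 7). Lift 8: 10. −1: 9.
[5] 9 ≡ 8 + 1 (base 8). Lift 9: 10. −1: 9.

8 + 1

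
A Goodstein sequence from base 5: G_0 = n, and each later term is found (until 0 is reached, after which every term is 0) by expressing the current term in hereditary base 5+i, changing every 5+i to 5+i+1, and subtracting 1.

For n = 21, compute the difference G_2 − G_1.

G_0 = 21. HB_5(21) = 4·5 + 1. Bump = 25. G_1 = 24.
G_1 = 24. HB_6(24) = 4·6. Bump = 28. G_2 = 27.

3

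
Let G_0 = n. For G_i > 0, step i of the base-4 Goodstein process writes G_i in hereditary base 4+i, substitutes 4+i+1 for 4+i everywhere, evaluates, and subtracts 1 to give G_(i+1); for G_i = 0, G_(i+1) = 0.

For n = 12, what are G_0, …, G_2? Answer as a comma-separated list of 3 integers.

G_0 = 12. HB_4(12) = 3·4. Bump = 15. G_1 = 14.
G_1 = 14. HB_5(14) = 2·5 + 4. Bump = 16. G_2 = 15.

12, 14, 15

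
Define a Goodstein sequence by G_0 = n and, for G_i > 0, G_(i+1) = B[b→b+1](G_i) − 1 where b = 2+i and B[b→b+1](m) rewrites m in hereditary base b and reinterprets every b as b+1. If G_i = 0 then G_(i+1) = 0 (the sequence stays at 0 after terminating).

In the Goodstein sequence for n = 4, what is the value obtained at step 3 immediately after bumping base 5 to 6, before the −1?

84

base 2: 4 = 2^2; at 3: 3^3 = 27; next = 26
base 3: 26 = 2·3^2 + 2·3 + 2; at 4: 2·4^2 + 2·4 + 2 = 42; next = 41
base 4: 41 = 2·4^2 + 2·4 + 1; at 5: 2·5^2 + 2·5 + 1 = 61; next = 60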